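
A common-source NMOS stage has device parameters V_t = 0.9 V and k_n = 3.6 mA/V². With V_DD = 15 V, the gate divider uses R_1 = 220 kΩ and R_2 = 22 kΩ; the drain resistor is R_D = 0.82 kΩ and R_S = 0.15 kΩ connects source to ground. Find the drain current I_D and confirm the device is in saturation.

V_G = V_DD·R_2/(R_1+R_2) = 15×22/242 = 1.36 V.
Assume saturation: I_D = (k_n/2)(V_GS − V_t)² with V_GS = V_G − I_D·R_S = 1.36 − 0.15·I_D.
Substituting gives 0.0405·I_D² − 1.25·I_D + 0.387 = 0, with roots I_D = 0.313 or 30.6 mA.
The root I_D = 30.6 mA gives V_GS = -3.22 V ≤ V_t, so take I_D = 0.313 mA.
Then V_GS = 1.32 V and V_DS = V_DD − I_D(R_D+R_S) = 15 − 0.313×0.97 = 14.7 V.
Saturation requires V_DS ≥ V_GS − V_t = 0.417 V; 14.7 ≥ 0.417 ✓.

I_D ≈ 0.31 mA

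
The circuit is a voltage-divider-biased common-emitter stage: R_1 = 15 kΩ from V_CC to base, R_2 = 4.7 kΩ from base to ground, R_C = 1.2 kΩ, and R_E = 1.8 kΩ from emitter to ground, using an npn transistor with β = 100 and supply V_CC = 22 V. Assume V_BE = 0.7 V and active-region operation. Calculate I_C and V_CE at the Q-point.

Thevenize the base divider: V_Th = V_CC·R_2/(R_1+R_2) = 22×4.7/19.7 = 5.25 V, R_Th = R_1‖R_2 = 3.58 kΩ.
Base-emitter loop: V_Th = I_B·R_Th + V_BE + (β+1)I_B·R_E, so I_B = (5.25 − 0.7) / (3.58 + 101×1.8) = 0.0245 mA.
I_C = β·I_B = 100×0.0245 = 2.45 mA, and I_E = (β+1)I_B = 2.48 mA.
V_CE = V_CC − I_C·R_C − I_E·R_E = 22 − 2.45×1.2 − 2.48×1.8 = 14.6 V.
V_CE = 14.6 V > 0.2 V confirms active-region operation.

I_C ≈ 2.5 mA, V_CE ≈ 15 V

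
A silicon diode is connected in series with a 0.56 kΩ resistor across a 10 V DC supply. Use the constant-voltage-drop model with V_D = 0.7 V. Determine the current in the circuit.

KVL around the loop: 10 = V_D + I·R = 0.7 + I × 0.56 kΩ.
So I = (10 − 0.7) / 0.56 kΩ = 9.3 / 0.56 = 16.6 mA.

I ≈ 17 mA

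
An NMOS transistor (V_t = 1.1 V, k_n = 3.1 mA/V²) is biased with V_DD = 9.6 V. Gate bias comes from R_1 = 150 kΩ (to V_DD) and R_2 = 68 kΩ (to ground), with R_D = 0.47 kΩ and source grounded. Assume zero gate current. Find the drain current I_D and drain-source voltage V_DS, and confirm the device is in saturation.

I_D ≈ 5.6 mA, V_DS ≈ 7 V

V_G = V_DD·R_2/(R_1+R_2) = 9.6×68/218 = 2.99 V. With the source grounded, V_GS = V_G = 2.99 V.
Assume saturation: I_D = (k_n/2)(V_GS − V_t)² = (3.1/2)×(2.99 − 1.1)² = 1.55×1.89² = 5.56 mA.
V_DS = V_DD − I_D·R_D = 9.6 − 5.56×0.47 = 6.99 V.
Saturation requires V_DS ≥ V_GS − V_t = 1.89 V; 6.99 ≥ 1.89 ✓.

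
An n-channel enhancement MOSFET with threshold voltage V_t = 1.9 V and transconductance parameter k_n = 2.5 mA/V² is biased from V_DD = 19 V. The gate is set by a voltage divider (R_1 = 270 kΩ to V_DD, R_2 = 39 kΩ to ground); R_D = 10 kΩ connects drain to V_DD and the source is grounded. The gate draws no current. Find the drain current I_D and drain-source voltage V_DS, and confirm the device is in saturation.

V_G = V_DD·R_2/(R_1+R_2) = 19×39/309 = 2.4 V. With the source grounded, V_GS = V_G = 2.4 V.
Assume saturation: I_D = (k_n/2)(V_GS − V_t)² = (2.5/2)×(2.4 − 1.9)² = 1.25×0.498² = 0.31 mA.
V_DS = V_DD − I_D·R_D = 19 − 0.31×10 = 15.9 V.
Saturation requires V_DS ≥ V_GS − V_t = 0.498 V; 15.9 ≥ 0.498 ✓.

I_D ≈ 0.31 mA, V_DS ≈ 16 V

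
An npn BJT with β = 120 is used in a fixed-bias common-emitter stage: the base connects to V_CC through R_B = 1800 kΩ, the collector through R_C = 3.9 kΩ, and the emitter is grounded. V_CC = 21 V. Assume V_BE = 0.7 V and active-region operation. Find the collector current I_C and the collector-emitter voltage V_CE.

I_C ≈ 1.4 mA, V_CE ≈ 16 V

Base loop: V_CC = I_B·R_B + V_BE, so I_B = (21 − 0.7)/1800 kΩ = 0.0113 mA.
In the active region I_C = β·I_B = 120 × 0.0113 = 1.35 mA.
Collector loop: V_CE = V_CC − I_C·R_C = 21 − 1.35×3.9 = 15.7 V.
Since V_CE = 15.7 V > V_CE(sat) ≈ 0.2 V, the transistor is in the active region as assumed.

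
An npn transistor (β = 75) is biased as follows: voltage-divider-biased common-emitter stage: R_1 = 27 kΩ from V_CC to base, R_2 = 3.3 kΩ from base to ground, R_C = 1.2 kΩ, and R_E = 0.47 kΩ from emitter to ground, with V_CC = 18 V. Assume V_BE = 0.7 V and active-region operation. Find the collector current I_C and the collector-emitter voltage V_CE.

Thevenize the base divider: V_Th = V_CC·R_2/(R_1+R_2) = 18×3.3/30.3 = 1.96 V, R_Th = R_1‖R_2 = 2.94 kΩ.
Base-emitter loop: V_Th = I_B·R_Th + V_BE + (β+1)I_B·R_E, so I_B = (1.96 − 0.7) / (2.94 + 76×0.47) = 0.0326 mA.
I_C = β·I_B = 75×0.0326 = 2.45 mA, and I_E = (β+1)I_B = 2.48 mA.
V_CE = V_CC − I_C·R_C − I_E·R_E = 18 − 2.45×1.2 − 2.48×0.47 = 13.9 V.
V_CE = 13.9 V > 0.2 V confirms active-region operation.

I_C ≈ 2.4 mA, V_CE ≈ 14 V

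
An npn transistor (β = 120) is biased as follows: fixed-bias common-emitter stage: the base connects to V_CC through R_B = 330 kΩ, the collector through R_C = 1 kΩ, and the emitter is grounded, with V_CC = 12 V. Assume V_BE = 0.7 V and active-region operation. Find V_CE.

V_CE ≈ 7.9 V

Base loop: V_CC = I_B·R_B + V_BE, so I_B = (12 − 0.7)/330 kΩ = 0.0342 mA.
In the active region I_C = β·I_B = 120 × 0.0342 = 4.11 mA.
Collector loop: V_CE = V_CC − I_C·R_C = 12 − 4.11×1 = 7.89 V.
Since V_CE = 7.89 V > V_CE(sat) ≈ 0.2 V, the transistor is in the active region as assumed.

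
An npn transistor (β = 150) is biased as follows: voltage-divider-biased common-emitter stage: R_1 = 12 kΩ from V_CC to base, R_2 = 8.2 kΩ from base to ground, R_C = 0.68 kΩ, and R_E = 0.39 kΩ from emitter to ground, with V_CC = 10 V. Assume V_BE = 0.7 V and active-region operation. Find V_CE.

V_CE ≈ 1.5 V

Thevenize the base divider: V_Th = V_CC·R_2/(R_1+R_2) = 10×8.2/20.2 = 4.06 V, R_Th = R_1‖R_2 = 4.87 kΩ.
Base-emitter loop: V_Th = I_B·R_Th + V_BE + (β+1)I_B·R_E, so I_B = (4.06 − 0.7) / (4.87 + 151×0.39) = 0.0527 mA.
I_C = β·I_B = 150×0.0527 = 7.9 mA, and I_E = (β+1)I_B = 7.96 mA.
V_CE = V_CC − I_C·R_C − I_E·R_E = 10 − 7.9×0.68 − 7.96×0.39 = 1.52 V.
V_CE = 1.52 V > 0.2 V confirms active-region operation.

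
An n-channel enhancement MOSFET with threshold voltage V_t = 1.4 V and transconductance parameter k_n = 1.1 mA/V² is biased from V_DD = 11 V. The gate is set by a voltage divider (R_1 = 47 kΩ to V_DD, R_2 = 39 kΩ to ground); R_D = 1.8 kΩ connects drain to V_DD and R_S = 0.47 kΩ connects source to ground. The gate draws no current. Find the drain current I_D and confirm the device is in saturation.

V_G = V_DD·R_2/(R_1+R_2) = 11×39/86 = 4.99 V.
Assume saturation: I_D = (k_n/2)(V_GS − V_t)² with V_GS = V_G − I_D·R_S = 4.99 − 0.47·I_D.
Substituting gives 0.121·I_D² − 2.86·I_D + 7.08 = 0, with roots I_D = 2.82 or 20.7 mA.
The root I_D = 20.7 mA gives V_GS = -4.73 V ≤ V_t, so take I_D = 2.82 mA.
Then V_GS = 3.66 V and V_DS = V_DD − I_D(R_D+R_S) = 11 − 2.82×2.27 = 4.6 V.
Saturation requires V_DS ≥ V_GS − V_t = 2.26 V; 4.6 ≥ 2.26 ✓.

I_D ≈ 2.8 mA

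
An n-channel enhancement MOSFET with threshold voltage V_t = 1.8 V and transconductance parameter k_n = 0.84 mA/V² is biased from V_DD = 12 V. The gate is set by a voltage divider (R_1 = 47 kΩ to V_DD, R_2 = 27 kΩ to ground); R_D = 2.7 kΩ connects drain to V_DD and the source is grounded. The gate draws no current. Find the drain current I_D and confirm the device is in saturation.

I_D ≈ 2.8 mA

V_G = V_DD·R_2/(R_1+R_2) = 12×27/74 = 4.38 V. With the source grounded, V_GS = V_G = 4.38 V.
Assume saturation: I_D = (k_n/2)(V_GS − V_t)² = (0.84/2)×(4.38 − 1.8)² = 0.42×2.58² = 2.79 mA.
V_DS = V_DD − I_D·R_D = 12 − 2.79×2.7 = 4.46 V.
Saturation requires V_DS ≥ V_GS − V_t = 2.58 V; 4.46 ≥ 2.58 ✓.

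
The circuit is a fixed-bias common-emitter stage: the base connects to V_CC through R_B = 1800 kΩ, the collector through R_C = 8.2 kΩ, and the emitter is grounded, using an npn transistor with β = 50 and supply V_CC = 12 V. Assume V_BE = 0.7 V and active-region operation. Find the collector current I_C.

I_C ≈ 0.31 mA

Base loop: V_CC = I_B·R_B + V_BE, so I_B = (12 − 0.7)/1800 kΩ = 0.00628 mA.
In the active region I_C = β·I_B = 50 × 0.00628 = 0.314 mA.
Collector loop: V_CE = V_CC − I_C·R_C = 12 − 0.314×8.2 = 9.43 V.
Since V_CE = 9.43 V > V_CE(sat) ≈ 0.2 V, the transistor is in the active region as assumed.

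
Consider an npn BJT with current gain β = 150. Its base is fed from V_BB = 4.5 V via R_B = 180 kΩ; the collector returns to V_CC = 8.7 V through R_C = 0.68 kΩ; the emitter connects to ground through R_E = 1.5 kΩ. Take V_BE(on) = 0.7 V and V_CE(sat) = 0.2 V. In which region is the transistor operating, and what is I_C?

active; I_C ≈ 1.4 mA

Assume active. Base-emitter loop: I_B = (V_BB − V_BE)/(R_B + (β+1)R_E) = (4.5 − 0.7)/(180 + 151×1.5) = 0.00935 mA.
I_C = β·I_B = 150×0.00935 = 1.4 mA.
V_CE = V_CC − I_C·R_C − I_E·R_E = 8.7 − 1.4×0.68 − 1.41×1.5 = 5.63 V > V_CE(sat), so the active-region assumption holds.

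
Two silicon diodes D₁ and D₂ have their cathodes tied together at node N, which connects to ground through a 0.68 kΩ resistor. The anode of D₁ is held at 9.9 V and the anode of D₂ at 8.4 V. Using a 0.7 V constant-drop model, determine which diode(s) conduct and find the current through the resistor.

Only D₁ conducts; I_R ≈ 14 mA

Assume both conduct. Then node N would need to be at both 9.9−0.7 = 9.2 V and 8.4−0.7 = 7.7 V, which is impossible.
Assume only D₁ conducts: V_N = 9.9 − 0.7 = 9.2 V, so I_R = 9.2/0.68 = 13.5 mA.
Check D₂: its anode-to-cathode voltage is 8.4 − 9.2 = -0.8 V < 0.7 V, so it is off. The assumption is consistent.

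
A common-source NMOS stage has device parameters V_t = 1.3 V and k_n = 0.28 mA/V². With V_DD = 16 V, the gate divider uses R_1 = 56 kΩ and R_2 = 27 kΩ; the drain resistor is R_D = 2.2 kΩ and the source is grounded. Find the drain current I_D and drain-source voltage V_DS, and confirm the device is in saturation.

I_D ≈ 2.1 mA, V_DS ≈ 11 V

V_G = V_DD·R_2/(R_1+R_2) = 16×27/83 = 5.2 V. With the source grounded, V_GS = V_G = 5.2 V.
Assume saturation: I_D = (k_n/2)(V_GS − V_t)² = (0.28/2)×(5.2 − 1.3)² = 0.14×3.9² = 2.13 mA.
V_DS = V_DD − I_D·R_D = 16 − 2.13×2.2 = 11.3 V.
Saturation requires V_DS ≥ V_GS − V_t = 3.9 V; 11.3 ≥ 3.9 ✓.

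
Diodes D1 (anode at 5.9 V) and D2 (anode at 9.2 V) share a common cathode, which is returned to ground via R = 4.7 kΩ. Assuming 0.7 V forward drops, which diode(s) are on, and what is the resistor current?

Only D2 conducts; I_R ≈ 1.8 mA

Assume both conduct. Then node N would need to be at both 5.9−0.7 = 5.2 V and 9.2−0.7 = 8.5 V, which is impossible.
Assume only D2 conducts: V_N = 9.2 − 0.7 = 8.5 V, so I_R = 8.5/4.7 = 1.81 mA.
Check D1: its anode-to-cathode voltage is 5.9 − 8.5 = -2.6 V < 0.7 V, so it is off. The assumption is consistent.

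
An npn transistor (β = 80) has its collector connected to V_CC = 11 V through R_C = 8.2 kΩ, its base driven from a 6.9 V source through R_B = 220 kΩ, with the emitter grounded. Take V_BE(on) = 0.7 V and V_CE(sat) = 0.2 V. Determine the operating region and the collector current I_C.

Assume active: I_B = (6.9 − 0.7)/220 = 0.0282 mA, giving I_C = β·I_B = 2.25 mA.
But then V_CE = 11 − 2.25×8.2 = -7.49 V < V_CE(sat) = 0.2 V — impossible in the active region.
So the transistor is saturated. With V_CE = 0.2 V, I_C = (V_CC − 0.2)/R_C = 10.8/8.2 = 1.32 mA.
Check: β·I_B = 2.25 mA > I_C = 1.32 mA, confirming saturation.

saturation; I_C ≈ 1.3 mA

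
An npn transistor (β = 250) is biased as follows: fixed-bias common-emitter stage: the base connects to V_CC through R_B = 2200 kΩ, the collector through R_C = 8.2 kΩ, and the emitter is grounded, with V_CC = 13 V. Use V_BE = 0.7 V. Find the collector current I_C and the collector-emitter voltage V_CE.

I_C ≈ 1.4 mA, V_CE ≈ 1.5 V

Base loop: V_CC = I_B·R_B + V_BE, so I_B = (13 − 0.7)/2200 kΩ = 0.00559 mA.
In the active region I_C = β·I_B = 250 × 0.00559 = 1.4 mA.
Collector loop: V_CE = V_CC − I_C·R_C = 13 − 1.4×8.2 = 1.54 V.
Since V_CE = 1.54 V > V_CE(sat) ≈ 0.2 V, the transistor is in the active region as assumed.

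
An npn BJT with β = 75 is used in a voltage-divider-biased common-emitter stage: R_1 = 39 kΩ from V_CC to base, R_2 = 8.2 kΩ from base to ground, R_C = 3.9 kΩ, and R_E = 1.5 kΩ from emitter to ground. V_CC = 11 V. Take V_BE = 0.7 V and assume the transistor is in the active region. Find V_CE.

V_CE ≈ 6.9 V

Thevenize the base divider: V_Th = V_CC·R_2/(R_1+R_2) = 11×8.2/47.2 = 1.91 V, R_Th = R_1‖R_2 = 6.78 kΩ.
Base-emitter loop: V_Th = I_B·R_Th + V_BE + (β+1)I_B·R_E, so I_B = (1.91 − 0.7) / (6.78 + 76×1.5) = 0.01 mA.
I_C = β·I_B = 75×0.01 = 0.752 mA, and I_E = (β+1)I_B = 0.762 mA.
V_CE = V_CC − I_C·R_C − I_E·R_E = 11 − 0.752×3.9 − 0.762×1.5 = 6.92 V.
V_CE = 6.92 V > 0.2 V confirms active-region operation.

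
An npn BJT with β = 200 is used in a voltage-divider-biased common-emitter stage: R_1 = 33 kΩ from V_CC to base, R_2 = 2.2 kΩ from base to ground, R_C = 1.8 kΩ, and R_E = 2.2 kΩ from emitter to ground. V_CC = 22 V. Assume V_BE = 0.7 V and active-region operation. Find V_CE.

V_CE ≈ 21 V

Thevenize the base divider: V_Th = V_CC·R_2/(R_1+R_2) = 22×2.2/35.2 = 1.38 V, R_Th = R_1‖R_2 = 2.06 kΩ.
Base-emitter loop: V_Th = I_B·R_Th + V_BE + (β+1)I_B·R_E, so I_B = (1.38 − 0.7) / (2.06 + 201×2.2) = 0.00152 mA.
I_C = β·I_B = 200×0.00152 = 0.304 mA, and I_E = (β+1)I_B = 0.305 mA.
V_CE = V_CC − I_C·R_C − I_E·R_E = 22 − 0.304×1.8 − 0.305×2.2 = 20.8 V.
V_CE = 20.8 V > 0.2 V confirms active-region operation.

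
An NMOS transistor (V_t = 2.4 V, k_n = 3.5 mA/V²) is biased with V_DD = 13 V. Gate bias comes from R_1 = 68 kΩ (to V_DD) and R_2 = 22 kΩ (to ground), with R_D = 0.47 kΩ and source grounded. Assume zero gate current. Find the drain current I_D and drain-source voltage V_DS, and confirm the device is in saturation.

V_G = V_DD·R_2/(R_1+R_2) = 13×22/90 = 3.18 V. With the source grounded, V_GS = V_G = 3.18 V.
Assume saturation: I_D = (k_n/2)(V_GS − V_t)² = (3.5/2)×(3.18 − 2.4)² = 1.75×0.778² = 1.06 mA.
V_DS = V_DD − I_D·R_D = 13 − 1.06×0.47 = 12.5 V.
Saturation requires V_DS ≥ V_GS − V_t = 0.778 V; 12.5 ≥ 0.778 ✓.

I_D ≈ 1.1 mA, V_DS ≈ 13 V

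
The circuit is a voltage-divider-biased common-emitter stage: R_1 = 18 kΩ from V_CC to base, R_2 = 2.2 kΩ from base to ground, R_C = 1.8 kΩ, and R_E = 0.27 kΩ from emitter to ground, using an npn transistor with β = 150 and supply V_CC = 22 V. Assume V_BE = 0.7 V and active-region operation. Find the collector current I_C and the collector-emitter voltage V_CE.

I_C ≈ 6 mA, V_CE ≈ 9.7 V

Thevenize the base divider: V_Th = V_CC·R_2/(R_1+R_2) = 22×2.2/20.2 = 2.4 V, R_Th = R_1‖R_2 = 1.96 kΩ.
Base-emitter loop: V_Th = I_B·R_Th + V_BE + (β+1)I_B·R_E, so I_B = (2.4 − 0.7) / (1.96 + 151×0.27) = 0.0397 mA.
I_C = β·I_B = 150×0.0397 = 5.95 mA, and I_E = (β+1)I_B = 5.99 mA.
V_CE = V_CC − I_C·R_C − I_E·R_E = 22 − 5.95×1.8 − 5.99×0.27 = 9.67 V.
V_CE = 9.67 V > 0.2 V confirms active-region operation.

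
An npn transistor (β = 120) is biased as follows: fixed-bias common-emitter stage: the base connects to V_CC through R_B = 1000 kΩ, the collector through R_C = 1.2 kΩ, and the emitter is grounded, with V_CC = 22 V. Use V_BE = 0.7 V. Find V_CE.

V_CE ≈ 19 V

Base loop: V_CC = I_B·R_B + V_BE, so I_B = (22 − 0.7)/1000 kΩ = 0.0213 mA.
In the active region I_C = β·I_B = 120 × 0.0213 = 2.56 mA.
Collector loop: V_CE = V_CC − I_C·R_C = 22 − 2.56×1.2 = 18.9 V.
Since V_CE = 18.9 V > V_CE(sat) ≈ 0.2 V, the transistor is in the active region as assumed.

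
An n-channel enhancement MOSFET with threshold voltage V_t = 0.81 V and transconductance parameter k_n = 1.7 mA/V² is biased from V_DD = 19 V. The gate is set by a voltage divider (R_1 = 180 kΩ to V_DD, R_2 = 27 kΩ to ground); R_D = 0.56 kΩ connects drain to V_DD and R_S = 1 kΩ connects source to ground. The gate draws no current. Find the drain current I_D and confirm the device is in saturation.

I_D ≈ 0.74 mA

V_G = V_DD·R_2/(R_1+R_2) = 19×27/207 = 2.48 V.
Assume saturation: I_D = (k_n/2)(V_GS − V_t)² with V_GS = V_G − I_D·R_S = 2.48 − 1·I_D.
Substituting gives 0.85·I_D² − 3.84·I_D + 2.37 = 0, with roots I_D = 0.737 or 3.78 mA.
The root I_D = 3.78 mA gives V_GS = -1.3 V ≤ V_t, so take I_D = 0.737 mA.
Then V_GS = 1.74 V and V_DS = V_DD − I_D(R_D+R_S) = 19 − 0.737×1.56 = 17.9 V.
Saturation requires V_DS ≥ V_GS − V_t = 0.931 V; 17.9 ≥ 0.931 ✓.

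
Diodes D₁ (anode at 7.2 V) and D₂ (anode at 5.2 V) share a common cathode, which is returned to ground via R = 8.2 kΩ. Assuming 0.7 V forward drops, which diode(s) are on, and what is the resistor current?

Assume both conduct. Then node N would need to be at both 7.2−0.7 = 6.5 V and 5.2−0.7 = 4.5 V, which is impossible.
Assume only D₁ conducts: V_N = 7.2 − 0.7 = 6.5 V, so I_R = 6.5/8.2 = 0.793 mA.
Check D₂: its anode-to-cathode voltage is 5.2 − 6.5 = -1.3 V < 0.7 V, so it is off. The assumption is consistent.

Only D₁ conducts; I_R ≈ 0.79 mA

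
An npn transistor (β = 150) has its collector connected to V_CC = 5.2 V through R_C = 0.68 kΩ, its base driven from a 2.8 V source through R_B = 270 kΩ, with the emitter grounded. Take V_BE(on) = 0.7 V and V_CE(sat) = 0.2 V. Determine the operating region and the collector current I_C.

active; I_C ≈ 1.2 mA

Assume active. Base-emitter loop: I_B = (V_BB − V_BE)/R_B = (2.8 − 0.7)/270 = 0.00778 mA.
I_C = β·I_B = 150×0.00778 = 1.17 mA.
V_CE = V_CC − I_C·R_C = 5.2 − 1.17×0.68 = 4.41 V > V_CE(sat), so the active-region assumption holds.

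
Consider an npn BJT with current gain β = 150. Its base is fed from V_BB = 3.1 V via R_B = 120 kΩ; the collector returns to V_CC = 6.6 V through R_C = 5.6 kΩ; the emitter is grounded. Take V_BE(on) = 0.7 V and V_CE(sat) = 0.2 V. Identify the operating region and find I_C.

Assume active: I_B = (3.1 − 0.7)/120 = 0.02 mA, giving I_C = β·I_B = 3 mA.
But then V_CE = 6.6 − 3×5.6 = -10.2 V < V_CE(sat) = 0.2 V — impossible in the active region.
So the transistor is saturated. With V_CE = 0.2 V, I_C = (V_CC − 0.2)/R_C = 6.4/5.6 = 1.14 mA.
Check: β·I_B = 3 mA > I_C = 1.14 mA, confirming saturation.

saturation; I_C ≈ 1.1 mA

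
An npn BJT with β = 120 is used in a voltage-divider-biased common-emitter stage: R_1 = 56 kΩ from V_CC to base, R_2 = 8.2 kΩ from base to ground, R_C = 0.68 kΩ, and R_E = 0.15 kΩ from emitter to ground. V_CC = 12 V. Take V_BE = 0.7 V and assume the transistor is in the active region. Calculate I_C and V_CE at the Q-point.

I_C ≈ 3.9 mA, V_CE ≈ 8.7 V

Thevenize the base divider: V_Th = V_CC·R_2/(R_1+R_2) = 12×8.2/64.2 = 1.53 V, R_Th = R_1‖R_2 = 7.15 kΩ.
Base-emitter loop: V_Th = I_B·R_Th + V_BE + (β+1)I_B·R_E, so I_B = (1.53 − 0.7) / (7.15 + 121×0.15) = 0.0329 mA.
I_C = β·I_B = 120×0.0329 = 3.95 mA, and I_E = (β+1)I_B = 3.98 mA.
V_CE = V_CC − I_C·R_C − I_E·R_E = 12 − 3.95×0.68 − 3.98×0.15 = 8.72 V.
V_CE = 8.72 V > 0.2 V confirms active-region operation.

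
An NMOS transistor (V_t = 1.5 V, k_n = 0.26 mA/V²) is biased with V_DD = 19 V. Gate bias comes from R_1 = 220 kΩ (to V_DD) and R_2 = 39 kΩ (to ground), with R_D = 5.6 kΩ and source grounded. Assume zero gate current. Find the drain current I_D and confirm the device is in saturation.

V_G = V_DD·R_2/(R_1+R_2) = 19×39/259 = 2.86 V. With the source grounded, V_GS = V_G = 2.86 V.
Assume saturation: I_D = (k_n/2)(V_GS − V_t)² = (0.26/2)×(2.86 − 1.5)² = 0.13×1.36² = 0.241 mA.
V_DS = V_DD − I_D·R_D = 19 − 0.241×5.6 = 17.7 V.
Saturation requires V_DS ≥ V_GS − V_t = 1.36 V; 17.7 ≥ 1.36 ✓.

I_D ≈ 0.24 mA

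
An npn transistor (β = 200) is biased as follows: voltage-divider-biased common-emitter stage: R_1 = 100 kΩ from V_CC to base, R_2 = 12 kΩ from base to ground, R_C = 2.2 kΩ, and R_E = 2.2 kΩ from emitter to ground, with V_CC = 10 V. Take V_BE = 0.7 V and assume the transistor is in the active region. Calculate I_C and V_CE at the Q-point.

I_C ≈ 0.16 mA, V_CE ≈ 9.3 V

Thevenize the base divider: V_Th = V_CC·R_2/(R_1+R_2) = 10×12/112 = 1.07 V, R_Th = R_1‖R_2 = 10.7 kΩ.
Base-emitter loop: V_Th = I_B·R_Th + V_BE + (β+1)I_B·R_E, so I_B = (1.07 − 0.7) / (10.7 + 201×2.2) = 0.00082 mA.
I_C = β·I_B = 200×0.00082 = 0.164 mA, and I_E = (β+1)I_B = 0.165 mA.
V_CE = V_CC − I_C·R_C − I_E·R_E = 10 − 0.164×2.2 − 0.165×2.2 = 9.28 V.
V_CE = 9.28 V > 0.2 V confirms active-region operation.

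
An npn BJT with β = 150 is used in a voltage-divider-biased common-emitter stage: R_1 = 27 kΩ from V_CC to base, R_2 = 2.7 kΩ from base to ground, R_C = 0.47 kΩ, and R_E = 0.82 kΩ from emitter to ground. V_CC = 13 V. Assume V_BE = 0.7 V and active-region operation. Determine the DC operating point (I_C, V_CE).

Thevenize the base divider: V_Th = V_CC·R_2/(R_1+R_2) = 13×2.7/29.7 = 1.18 V, R_Th = R_1‖R_2 = 2.45 kΩ.
Base-emitter loop: V_Th = I_B·R_Th + V_BE + (β+1)I_B·R_E, so I_B = (1.18 − 0.7) / (2.45 + 151×0.82) = 0.00382 mA.
I_C = β·I_B = 150×0.00382 = 0.572 mA, and I_E = (β+1)I_B = 0.576 mA.
V_CE = V_CC − I_C·R_C − I_E·R_E = 13 − 0.572×0.47 − 0.576×0.82 = 12.3 V.
V_CE = 12.3 V > 0.2 V confirms active-region operation.

I_C ≈ 0.57 mA, V_CE ≈ 12 V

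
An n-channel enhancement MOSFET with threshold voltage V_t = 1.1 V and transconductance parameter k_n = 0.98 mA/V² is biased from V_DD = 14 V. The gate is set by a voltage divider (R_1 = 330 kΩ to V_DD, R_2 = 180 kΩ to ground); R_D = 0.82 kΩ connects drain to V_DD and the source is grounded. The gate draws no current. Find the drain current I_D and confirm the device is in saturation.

V_G = V_DD·R_2/(R_1+R_2) = 14×180/510 = 4.94 V. With the source grounded, V_GS = V_G = 4.94 V.
Assume saturation: I_D = (k_n/2)(V_GS − V_t)² = (0.98/2)×(4.94 − 1.1)² = 0.49×3.84² = 7.23 mA.
V_DS = V_DD − I_D·R_D = 14 − 7.23×0.82 = 8.07 V.
Saturation requires V_DS ≥ V_GS − V_t = 3.84 V; 8.07 ≥ 3.84 ✓.

I_D ≈ 7.2 mA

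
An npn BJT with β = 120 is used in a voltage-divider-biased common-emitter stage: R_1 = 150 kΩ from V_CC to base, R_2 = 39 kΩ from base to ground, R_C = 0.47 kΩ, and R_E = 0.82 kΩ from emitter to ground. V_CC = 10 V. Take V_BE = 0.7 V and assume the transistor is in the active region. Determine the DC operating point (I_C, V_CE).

I_C ≈ 1.3 mA, V_CE ≈ 8.4 V

Thevenize the base divider: V_Th = V_CC·R_2/(R_1+R_2) = 10×39/189 = 2.06 V, R_Th = R_1‖R_2 = 31 kΩ.
Base-emitter loop: V_Th = I_B·R_Th + V_BE + (β+1)I_B·R_E, so I_B = (2.06 − 0.7) / (31 + 121×0.82) = 0.0105 mA.
I_C = β·I_B = 120×0.0105 = 1.26 mA, and I_E = (β+1)I_B = 1.27 mA.
V_CE = V_CC − I_C·R_C − I_E·R_E = 10 − 1.26×0.47 − 1.27×0.82 = 8.37 V.
V_CE = 8.37 V > 0.2 V confirms active-region operation.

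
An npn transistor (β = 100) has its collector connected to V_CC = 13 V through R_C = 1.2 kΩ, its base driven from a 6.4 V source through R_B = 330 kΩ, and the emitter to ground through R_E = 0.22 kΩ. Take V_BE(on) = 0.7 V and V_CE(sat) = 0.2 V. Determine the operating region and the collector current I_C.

active; I_C ≈ 1.6 mA

Assume active. Base-emitter loop: I_B = (V_BB − V_BE)/(R_B + (β+1)R_E) = (6.4 − 0.7)/(330 + 101×0.22) = 0.0162 mA.
I_C = β·I_B = 100×0.0162 = 1.62 mA.
V_CE = V_CC − I_C·R_C − I_E·R_E = 13 − 1.62×1.2 − 1.63×0.22 = 10.7 V > V_CE(sat), so the active-region assumption holds.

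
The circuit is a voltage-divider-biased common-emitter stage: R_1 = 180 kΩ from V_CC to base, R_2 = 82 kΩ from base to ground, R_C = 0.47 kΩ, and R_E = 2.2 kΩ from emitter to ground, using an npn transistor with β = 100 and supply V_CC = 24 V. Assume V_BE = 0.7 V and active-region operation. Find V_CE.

V_CE ≈ 17 V

Thevenize the base divider: V_Th = V_CC·R_2/(R_1+R_2) = 24×82/262 = 7.51 V, R_Th = R_1‖R_2 = 56.3 kΩ.
Base-emitter loop: V_Th = I_B·R_Th + V_BE + (β+1)I_B·R_E, so I_B = (7.51 − 0.7) / (56.3 + 101×2.2) = 0.0245 mA.
I_C = β·I_B = 100×0.0245 = 2.45 mA, and I_E = (β+1)I_B = 2.47 mA.
V_CE = V_CC − I_C·R_C − I_E·R_E = 24 − 2.45×0.47 − 2.47×2.2 = 17.4 V.
V_CE = 17.4 V > 0.2 V confirms active-region operation.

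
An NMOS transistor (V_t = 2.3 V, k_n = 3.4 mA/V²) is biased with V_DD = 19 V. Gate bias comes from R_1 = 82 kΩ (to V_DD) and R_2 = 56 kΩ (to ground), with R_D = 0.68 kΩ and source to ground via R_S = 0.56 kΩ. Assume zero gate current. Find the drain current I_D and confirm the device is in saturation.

V_G = V_DD·R_2/(R_1+R_2) = 19×56/138 = 7.71 V.
Assume saturation: I_D = (k_n/2)(V_GS − V_t)² with V_GS = V_G − I_D·R_S = 7.71 − 0.56·I_D.
Substituting gives 0.533·I_D² − 11.3·I_D + 49.8 = 0, with roots I_D = 6.24 or 15 mA.
The root I_D = 15 mA gives V_GS = -0.666 V ≤ V_t, so take I_D = 6.24 mA.
Then V_GS = 4.22 V and V_DS = V_DD − I_D(R_D+R_S) = 19 − 6.24×1.24 = 11.3 V.
Saturation requires V_DS ≥ V_GS − V_t = 1.92 V; 11.3 ≥ 1.92 ✓.

I_D ≈ 6.2 mA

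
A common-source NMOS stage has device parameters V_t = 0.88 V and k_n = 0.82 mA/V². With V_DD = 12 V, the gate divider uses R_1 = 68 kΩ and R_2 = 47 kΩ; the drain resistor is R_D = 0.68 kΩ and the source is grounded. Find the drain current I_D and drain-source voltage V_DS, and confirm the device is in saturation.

I_D ≈ 6.6 mA, V_DS ≈ 7.5 V

V_G = V_DD·R_2/(R_1+R_2) = 12×47/115 = 4.9 V. With the source grounded, V_GS = V_G = 4.9 V.
Assume saturation: I_D = (k_n/2)(V_GS − V_t)² = (0.82/2)×(4.9 − 0.88)² = 0.41×4.02² = 6.64 mA.
V_DS = V_DD − I_D·R_D = 12 − 6.64×0.68 = 7.48 V.
Saturation requires V_DS ≥ V_GS − V_t = 4.02 V; 7.48 ≥ 4.02 ✓.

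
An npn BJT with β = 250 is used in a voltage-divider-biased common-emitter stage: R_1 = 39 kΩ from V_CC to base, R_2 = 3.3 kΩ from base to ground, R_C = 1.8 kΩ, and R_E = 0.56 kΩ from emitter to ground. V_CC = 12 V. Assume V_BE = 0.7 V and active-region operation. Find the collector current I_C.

I_C ≈ 0.41 mA

Thevenize the base divider: V_Th = V_CC·R_2/(R_1+R_2) = 12×3.3/42.3 = 0.936 V, R_Th = R_1‖R_2 = 3.04 kΩ.
Base-emitter loop: V_Th = I_B·R_Th + V_BE + (β+1)I_B·R_E, so I_B = (0.936 − 0.7) / (3.04 + 251×0.56) = 0.00164 mA.
I_C = β·I_B = 250×0.00164 = 0.411 mA, and I_E = (β+1)I_B = 0.413 mA.
V_CE = V_CC − I_C·R_C − I_E·R_E = 12 − 0.411×1.8 − 0.413×0.56 = 11 V.
V_CE = 11 V > 0.2 V confirms active-region operation.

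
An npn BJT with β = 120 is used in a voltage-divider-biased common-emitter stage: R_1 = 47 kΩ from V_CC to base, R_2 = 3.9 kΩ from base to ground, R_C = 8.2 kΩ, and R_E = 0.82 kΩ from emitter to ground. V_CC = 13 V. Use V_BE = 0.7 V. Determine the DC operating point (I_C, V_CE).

Thevenize the base divider: V_Th = V_CC·R_2/(R_1+R_2) = 13×3.9/50.9 = 0.996 V, R_Th = R_1‖R_2 = 3.6 kΩ.
Base-emitter loop: V_Th = I_B·R_Th + V_BE + (β+1)I_B·R_E, so I_B = (0.996 − 0.7) / (3.6 + 121×0.82) = 0.00288 mA.
I_C = β·I_B = 120×0.00288 = 0.346 mA, and I_E = (β+1)I_B = 0.348 mA.
V_CE = V_CC − I_C·R_C − I_E·R_E = 13 − 0.346×8.2 − 0.348×0.82 = 9.88 V.
V_CE = 9.88 V > 0.2 V confirms active-region operation.

I_C ≈ 0.35 mA, V_CE ≈ 9.9 V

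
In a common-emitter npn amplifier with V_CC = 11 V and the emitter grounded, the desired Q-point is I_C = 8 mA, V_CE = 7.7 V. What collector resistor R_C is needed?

R_C ≈ 0.41 kΩ

Collector loop: V_CC = I_C·R_C + V_CE.
R_C = (V_CC − V_CE)/I_C = (11 − 7.7)/8 = 0.412 kΩ.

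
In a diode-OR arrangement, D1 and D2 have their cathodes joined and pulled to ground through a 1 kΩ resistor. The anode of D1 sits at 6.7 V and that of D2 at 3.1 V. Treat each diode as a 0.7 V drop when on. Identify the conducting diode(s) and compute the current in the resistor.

Only D1 conducts; I_R ≈ 6 mA

Assume both conduct. Then node N would need to be at both 6.7−0.7 = 6 V and 3.1−0.7 = 2.4 V, which is impossible.
Assume only D1 conducts: V_N = 6.7 − 0.7 = 6 V, so I_R = 6/1 = 6 mA.
Check D2: its anode-to-cathode voltage is 3.1 − 6 = -2.9 V < 0.7 V, so it is off. The assumption is consistent.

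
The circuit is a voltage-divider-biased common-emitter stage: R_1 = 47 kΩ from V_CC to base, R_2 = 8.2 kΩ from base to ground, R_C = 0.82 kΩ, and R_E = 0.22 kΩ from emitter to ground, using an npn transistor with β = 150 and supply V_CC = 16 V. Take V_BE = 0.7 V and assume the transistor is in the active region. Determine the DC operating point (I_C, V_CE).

I_C ≈ 6.3 mA, V_CE ≈ 9.5 V

Thevenize the base divider: V_Th = V_CC·R_2/(R_1+R_2) = 16×8.2/55.2 = 2.38 V, R_Th = R_1‖R_2 = 6.98 kΩ.
Base-emitter loop: V_Th = I_B·R_Th + V_BE + (β+1)I_B·R_E, so I_B = (2.38 − 0.7) / (6.98 + 151×0.22) = 0.0417 mA.
I_C = β·I_B = 150×0.0417 = 6.26 mA, and I_E = (β+1)I_B = 6.3 mA.
V_CE = V_CC − I_C·R_C − I_E·R_E = 16 − 6.26×0.82 − 6.3×0.22 = 9.48 V.
V_CE = 9.48 V > 0.2 V confirms active-region operation.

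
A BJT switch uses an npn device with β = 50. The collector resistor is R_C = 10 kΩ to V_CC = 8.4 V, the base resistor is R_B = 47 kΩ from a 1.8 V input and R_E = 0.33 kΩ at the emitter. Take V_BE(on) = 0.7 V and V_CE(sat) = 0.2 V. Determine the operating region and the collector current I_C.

saturation; I_C ≈ 0.79 mA

Assume active: I_B = (1.8 − 0.7)/(47 + 51×0.33) = 0.0172 mA, I_C = β·I_B = 0.862 mA.
Then V_CE = 8.4 − 0.862×10 − 0.879×0.33 = -0.507 V < 0.2 V — the active assumption fails.
Re-solve with V_CE = 0.2 V. KCL at the emitter: V_E/R_E = (V_BB−0.7−V_E)/R_B + (V_CC−0.2−V_E)/R_C, giving V_E = 0.268 V.
I_C = (V_CC − 0.2 − V_E)/R_C = (8.2 − 0.268)/10 = 0.793 mA.
Check: I_B = (1.1 − 0.268)/47 = 0.0177 mA, and β·I_B = 0.886 mA > I_C, confirming saturation.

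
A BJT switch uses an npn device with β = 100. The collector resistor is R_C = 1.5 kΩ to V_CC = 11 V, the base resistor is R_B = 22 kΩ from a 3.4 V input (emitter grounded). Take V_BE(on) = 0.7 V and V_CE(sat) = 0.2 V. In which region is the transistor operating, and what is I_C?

Assume active: I_B = (3.4 − 0.7)/22 = 0.123 mA, giving I_C = β·I_B = 12.3 mA.
But then V_CE = 11 − 12.3×1.5 = -7.41 V < V_CE(sat) = 0.2 V — impossible in the active region.
So the transistor is saturated. With V_CE = 0.2 V, I_C = (V_CC − 0.2)/R_C = 10.8/1.5 = 7.2 mA.
Check: β·I_B = 12.3 mA > I_C = 7.2 mA, confirming saturation.

saturation; I_C ≈ 7.2 mA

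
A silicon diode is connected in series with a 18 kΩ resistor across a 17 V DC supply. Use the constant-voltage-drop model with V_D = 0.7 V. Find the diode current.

I ≈ 0.91 mA

KVL around the loop: 17 = V_D + I·R = 0.7 + I × 18 kΩ.
So I = (17 − 0.7) / 18 kΩ = 16.3 / 18 = 0.906 mA.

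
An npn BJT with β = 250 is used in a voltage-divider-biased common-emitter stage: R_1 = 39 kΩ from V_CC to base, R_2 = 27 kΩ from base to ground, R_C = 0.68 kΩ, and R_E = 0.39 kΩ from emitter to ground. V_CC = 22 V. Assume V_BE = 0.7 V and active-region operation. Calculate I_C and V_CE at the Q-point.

I_C ≈ 18 mA, V_CE ≈ 2.5 V

Thevenize the base divider: V_Th = V_CC·R_2/(R_1+R_2) = 22×27/66 = 9 V, R_Th = R_1‖R_2 = 16 kΩ.
Base-emitter loop: V_Th = I_B·R_Th + V_BE + (β+1)I_B·R_E, so I_B = (9 − 0.7) / (16 + 251×0.39) = 0.0729 mA.
I_C = β·I_B = 250×0.0729 = 18.2 mA, and I_E = (β+1)I_B = 18.3 mA.
V_CE = V_CC − I_C·R_C − I_E·R_E = 22 − 18.2×0.68 − 18.3×0.39 = 2.47 V.
V_CE = 2.47 V > 0.2 V confirms active-region operation.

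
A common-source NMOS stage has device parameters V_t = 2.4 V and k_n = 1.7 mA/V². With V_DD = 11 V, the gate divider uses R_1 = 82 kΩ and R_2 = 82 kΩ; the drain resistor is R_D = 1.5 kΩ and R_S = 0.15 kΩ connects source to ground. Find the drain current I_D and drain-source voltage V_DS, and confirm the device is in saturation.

I_D ≈ 4.8 mA, V_DS ≈ 3.1 V

V_G = V_DD·R_2/(R_1+R_2) = 11×82/164 = 5.5 V.
Assume saturation: I_D = (k_n/2)(V_GS − V_t)² with V_GS = V_G − I_D·R_S = 5.5 − 0.15·I_D.
Substituting gives 0.0191·I_D² − 1.79·I_D + 8.17 = 0, with roots I_D = 4.81 or 88.8 mA.
The root I_D = 88.8 mA gives V_GS = -7.82 V ≤ V_t, so take I_D = 4.81 mA.
Then V_GS = 4.78 V and V_DS = V_DD − I_D(R_D+R_S) = 11 − 4.81×1.65 = 3.06 V.
Saturation requires V_DS ≥ V_GS − V_t = 2.38 V; 3.06 ≥ 2.38 ✓.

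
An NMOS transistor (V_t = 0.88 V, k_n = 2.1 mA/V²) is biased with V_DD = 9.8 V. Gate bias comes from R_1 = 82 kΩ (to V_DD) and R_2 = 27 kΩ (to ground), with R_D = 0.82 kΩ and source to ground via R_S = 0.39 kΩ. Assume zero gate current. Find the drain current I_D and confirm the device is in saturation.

I_D ≈ 1.2 mA

V_G = V_DD·R_2/(R_1+R_2) = 9.8×27/109 = 2.43 V.
Assume saturation: I_D = (k_n/2)(V_GS − V_t)² with V_GS = V_G − I_D·R_S = 2.43 − 0.39·I_D.
Substituting gives 0.16·I_D² − 2.27·I_D + 2.51 = 0, with roots I_D = 1.21 or 13 mA.
The root I_D = 13 mA gives V_GS = -2.64 V ≤ V_t, so take I_D = 1.21 mA.
Then V_GS = 1.95 V and V_DS = V_DD − I_D(R_D+R_S) = 9.8 − 1.21×1.21 = 8.33 V.
Saturation requires V_DS ≥ V_GS − V_t = 1.07 V; 8.33 ≥ 1.07 ✓.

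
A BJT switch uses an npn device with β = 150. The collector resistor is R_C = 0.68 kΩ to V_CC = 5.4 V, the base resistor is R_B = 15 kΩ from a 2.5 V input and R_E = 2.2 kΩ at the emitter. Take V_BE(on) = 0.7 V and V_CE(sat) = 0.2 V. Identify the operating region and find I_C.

Assume active. Base-emitter loop: I_B = (V_BB − V_BE)/(R_B + (β+1)R_E) = (2.5 − 0.7)/(15 + 151×2.2) = 0.00518 mA.
I_C = β·I_B = 150×0.00518 = 0.778 mA.
V_CE = V_CC − I_C·R_C − I_E·R_E = 5.4 − 0.778×0.68 − 0.783×2.2 = 3.15 V > V_CE(sat), so the active-region assumption holds.

active; I_C ≈ 0.78 mA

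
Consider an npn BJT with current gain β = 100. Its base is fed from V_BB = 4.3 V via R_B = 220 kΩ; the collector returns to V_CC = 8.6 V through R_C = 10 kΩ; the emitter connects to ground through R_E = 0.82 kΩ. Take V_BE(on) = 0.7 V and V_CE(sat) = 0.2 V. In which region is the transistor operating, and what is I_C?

saturation; I_C ≈ 0.78 mA

Assume active: I_B = (4.3 − 0.7)/(220 + 101×0.82) = 0.0119 mA, I_C = β·I_B = 1.19 mA.
Then V_CE = 8.6 − 1.19×10 − 1.2×0.82 = -4.27 V < 0.2 V — the active assumption fails.
Re-solve with V_CE = 0.2 V. KCL at the emitter: V_E/R_E = (V_BB−0.7−V_E)/R_B + (V_CC−0.2−V_E)/R_C, giving V_E = 0.647 V.
I_C = (V_CC − 0.2 − V_E)/R_C = (8.4 − 0.647)/10 = 0.775 mA.
Check: I_B = (3.6 − 0.647)/220 = 0.0134 mA, and β·I_B = 1.34 mA > I_C, confirming saturation.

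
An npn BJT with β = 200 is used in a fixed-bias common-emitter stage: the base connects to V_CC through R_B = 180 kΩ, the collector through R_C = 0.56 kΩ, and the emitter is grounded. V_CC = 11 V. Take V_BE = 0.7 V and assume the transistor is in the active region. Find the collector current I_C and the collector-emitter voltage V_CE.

I_C ≈ 11 mA, V_CE ≈ 4.6 V

Base loop: V_CC = I_B·R_B + V_BE, so I_B = (11 − 0.7)/180 kΩ = 0.0572 mA.
In the active region I_C = β·I_B = 200 × 0.0572 = 11.4 mA.
Collector loop: V_CE = V_CC − I_C·R_C = 11 − 11.4×0.56 = 4.59 V.
Since V_CE = 4.59 V > V_CE(sat) ≈ 0.2 V, the transistor is in the active region as assumed.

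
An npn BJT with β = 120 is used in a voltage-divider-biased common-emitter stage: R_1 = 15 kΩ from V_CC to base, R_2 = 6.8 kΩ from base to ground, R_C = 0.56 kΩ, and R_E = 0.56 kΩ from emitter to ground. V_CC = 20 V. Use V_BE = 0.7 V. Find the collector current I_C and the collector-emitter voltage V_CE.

Thevenize the base divider: V_Th = V_CC·R_2/(R_1+R_2) = 20×6.8/21.8 = 6.24 V, R_Th = R_1‖R_2 = 4.68 kΩ.
Base-emitter loop: V_Th = I_B·R_Th + V_BE + (β+1)I_B·R_E, so I_B = (6.24 − 0.7) / (4.68 + 121×0.56) = 0.0765 mA.
I_C = β·I_B = 120×0.0765 = 9.17 mA, and I_E = (β+1)I_B = 9.25 mA.
V_CE = V_CC − I_C·R_C − I_E·R_E = 20 − 9.17×0.56 − 9.25×0.56 = 9.68 V.
V_CE = 9.68 V > 0.2 V confirms active-region operation.

I_C ≈ 9.2 mA, V_CE ≈ 9.7 V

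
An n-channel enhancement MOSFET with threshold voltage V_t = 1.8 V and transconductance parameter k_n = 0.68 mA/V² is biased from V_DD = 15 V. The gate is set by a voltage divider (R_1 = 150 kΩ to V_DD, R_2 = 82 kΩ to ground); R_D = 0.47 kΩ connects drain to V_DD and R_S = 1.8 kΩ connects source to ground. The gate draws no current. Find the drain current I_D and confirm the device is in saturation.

I_D ≈ 1 mA

V_G = V_DD·R_2/(R_1+R_2) = 15×82/232 = 5.3 V.
Assume saturation: I_D = (k_n/2)(V_GS − V_t)² with V_GS = V_G − I_D·R_S = 5.3 − 1.8·I_D.
Substituting gives 1.1·I_D² − 5.29·I_D + 4.17 = 0, with roots I_D = 0.995 or 3.8 mA.
The root I_D = 3.8 mA gives V_GS = -1.54 V ≤ V_t, so take I_D = 0.995 mA.
Then V_GS = 3.51 V and V_DS = V_DD − I_D(R_D+R_S) = 15 − 0.995×2.27 = 12.7 V.
Saturation requires V_DS ≥ V_GS − V_t = 1.71 V; 12.7 ≥ 1.71 ✓.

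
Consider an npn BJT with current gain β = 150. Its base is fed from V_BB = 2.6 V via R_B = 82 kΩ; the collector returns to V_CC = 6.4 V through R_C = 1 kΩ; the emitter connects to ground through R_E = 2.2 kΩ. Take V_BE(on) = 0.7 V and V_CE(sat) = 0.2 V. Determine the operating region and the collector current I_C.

Assume active. Base-emitter loop: I_B = (V_BB − V_BE)/(R_B + (β+1)R_E) = (2.6 − 0.7)/(82 + 151×2.2) = 0.00459 mA.
I_C = β·I_B = 150×0.00459 = 0.688 mA.
V_CE = V_CC − I_C·R_C − I_E·R_E = 6.4 − 0.688×1 − 0.693×2.2 = 4.19 V > V_CE(sat), so the active-region assumption holds.

active; I_C ≈ 0.69 mA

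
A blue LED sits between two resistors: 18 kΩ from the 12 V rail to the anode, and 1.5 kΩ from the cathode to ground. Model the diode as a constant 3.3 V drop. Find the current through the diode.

I ≈ 0.45 mA

The two resistors are in series with the diode, so KVL gives 12 = I·18 + 3.3 + I·1.5.
I = (12 − 3.3) / (18 + 1.5) kΩ = 8.7 / 19.5 = 0.446 mA.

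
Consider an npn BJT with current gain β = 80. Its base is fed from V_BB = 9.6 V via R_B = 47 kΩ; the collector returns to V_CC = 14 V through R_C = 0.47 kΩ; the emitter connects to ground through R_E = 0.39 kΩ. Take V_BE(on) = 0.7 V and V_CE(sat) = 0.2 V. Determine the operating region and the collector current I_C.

Assume active. Base-emitter loop: I_B = (V_BB − V_BE)/(R_B + (β+1)R_E) = (9.6 − 0.7)/(47 + 81×0.39) = 0.113 mA.
I_C = β·I_B = 80×0.113 = 9.06 mA.
V_CE = V_CC − I_C·R_C − I_E·R_E = 14 − 9.06×0.47 − 9.17×0.39 = 6.16 V > V_CE(sat), so the active-region assumption holds.

active; I_C ≈ 9.1 mA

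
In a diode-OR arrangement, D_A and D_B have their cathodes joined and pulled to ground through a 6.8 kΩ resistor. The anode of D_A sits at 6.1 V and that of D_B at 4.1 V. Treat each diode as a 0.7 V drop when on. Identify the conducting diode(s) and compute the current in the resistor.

Assume both conduct. Then node N would need to be at both 6.1−0.7 = 5.4 V and 4.1−0.7 = 3.4 V, which is impossible.
Assume only D_A conducts: V_N = 6.1 − 0.7 = 5.4 V, so I_R = 5.4/6.8 = 0.794 mA.
Check D_B: its anode-to-cathode voltage is 4.1 − 5.4 = -1.3 V < 0.7 V, so it is off. The assumption is consistent.

Only D_A conducts; I_R ≈ 0.79 mA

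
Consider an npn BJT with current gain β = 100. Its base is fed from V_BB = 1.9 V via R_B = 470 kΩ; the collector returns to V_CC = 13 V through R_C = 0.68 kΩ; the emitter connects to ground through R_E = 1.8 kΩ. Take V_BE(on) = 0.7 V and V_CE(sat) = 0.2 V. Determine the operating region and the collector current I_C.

active; I_C ≈ 0.18 mA

Assume active. Base-emitter loop: I_B = (V_BB − V_BE)/(R_B + (β+1)R_E) = (1.9 − 0.7)/(470 + 101×1.8) = 0.00184 mA.
I_C = β·I_B = 100×0.00184 = 0.184 mA.
V_CE = V_CC − I_C·R_C − I_E·R_E = 13 − 0.184×0.68 − 0.186×1.8 = 12.5 V > V_CE(sat), so the active-region assumption holds.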